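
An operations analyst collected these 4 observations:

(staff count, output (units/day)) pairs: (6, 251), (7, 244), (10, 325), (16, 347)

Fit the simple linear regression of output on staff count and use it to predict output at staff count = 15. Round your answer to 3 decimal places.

n = 4, Σx = 39, Σy = 1167, Σxy = 12016, Σx² = 441
Sxx = Σx² − (Σx)²/n = 441 − 380.25 = 60.75
Sxy = Σxy − (Σx)(Σy)/n = 12016 − 11378.25 = 637.75
b = Sxy/Sxx = 637.75/60.75 = 10.497942
a = ȳ − b·x̄ = 291.75 − 10.497942·9.75 = 189.395062
ŷ(15) = a + b·15 = 189.395062 + 10.497942·15 = 346.864198

346.864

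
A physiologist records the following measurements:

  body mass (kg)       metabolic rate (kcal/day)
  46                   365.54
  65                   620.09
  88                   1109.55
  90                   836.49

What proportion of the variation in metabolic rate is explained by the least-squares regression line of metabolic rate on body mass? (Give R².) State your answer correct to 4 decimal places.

n = 4, Σx = 289, Σy = 2931.67, Σxy = 230045.19, Σx² = 22185, Σy² = 2448947.8223
Sxx = Σx² − (Σx)²/n = 22185 − 20880.25 = 1304.75
Sxy = Σxy − (Σx)(Σy)/n = 230045.19 − 211813.1575 = 18232.0325
Syy = Σy² − (Σy)²/n = 2448947.8223 − 2148672.247225 = 300275.575075
R² = Sxy²/(Sxx·Syy) = (18232.0325)²/(1304.75·300275.575075) = 0.848443

0.8484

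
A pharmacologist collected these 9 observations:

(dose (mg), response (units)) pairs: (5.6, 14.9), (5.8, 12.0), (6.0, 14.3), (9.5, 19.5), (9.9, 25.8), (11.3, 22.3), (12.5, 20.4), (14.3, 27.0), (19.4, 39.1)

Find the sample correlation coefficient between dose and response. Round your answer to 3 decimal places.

0.943

n = 9, Σx = 94.3, Σy = 195.3, Σxy = 2331.14, Σx² = 1154.05, Σy² = 4787.65
Sxx = Σx² − (Σx)²/n = 1154.05 − 988.054444 = 165.995556
Sxy = Σxy − (Σx)(Σy)/n = 2331.14 − 2046.31 = 284.83
Syy = Σy² − (Σy)²/n = 4787.65 − 4238.01 = 549.64
r = Sxy/√(Sxx·Syy) = 284.83/√(91237.797156) = 284.83/302.055950 = 0.942971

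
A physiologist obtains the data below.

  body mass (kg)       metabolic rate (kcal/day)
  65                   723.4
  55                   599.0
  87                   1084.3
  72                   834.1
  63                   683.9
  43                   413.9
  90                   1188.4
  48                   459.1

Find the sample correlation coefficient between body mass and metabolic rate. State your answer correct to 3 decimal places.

0.996

n = 8, Σx = 523, Σy = 5986.1, Σxy = 424231.5, Σx² = 36225, Σy² = 5015637.65
Sxx = Σx² − (Σx)²/n = 36225 − 34191.125 = 2033.875
Sxy = Σxy − (Σx)(Σy)/n = 424231.5 − 391341.2875 = 32890.2125
Syy = Σy² − (Σy)²/n = 5015637.65 − 4479174.15125 = 536463.49875
r = Sxy/√(Sxx·Syy) = 32890.2125/√(1091099698.520156) = 32890.2125/33031.798294 = 0.995714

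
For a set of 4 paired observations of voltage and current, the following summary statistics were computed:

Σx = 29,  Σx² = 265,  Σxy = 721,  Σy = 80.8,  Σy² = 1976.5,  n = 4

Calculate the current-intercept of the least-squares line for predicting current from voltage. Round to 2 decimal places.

Sxx = Σx² − (Σx)²/n = 265 − 210.25 = 54.75
Sxy = Σxy − (Σx)(Σy)/n = 721 − 585.8 = 135.2
b = Sxy/Sxx = 135.2/54.75 = 2.469406
a = ȳ − b·x̄ = 20.2 − 2.469406·7.25 = 2.296804

2.30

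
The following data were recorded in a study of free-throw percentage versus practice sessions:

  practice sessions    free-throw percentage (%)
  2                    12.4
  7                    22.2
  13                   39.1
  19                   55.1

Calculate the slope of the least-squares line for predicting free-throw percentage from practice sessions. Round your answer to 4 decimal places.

n = 4, Σx = 41, Σy = 128.8, Σxy = 1735.4, Σx² = 583
Sxx = Σx² − (Σx)²/n = 583 − 420.25 = 162.75
Sxy = Σxy − (Σx)(Σy)/n = 1735.4 − 1320.2 = 415.2
b = Sxy/Sxx = 415.2/162.75 = 2.551152

2.5512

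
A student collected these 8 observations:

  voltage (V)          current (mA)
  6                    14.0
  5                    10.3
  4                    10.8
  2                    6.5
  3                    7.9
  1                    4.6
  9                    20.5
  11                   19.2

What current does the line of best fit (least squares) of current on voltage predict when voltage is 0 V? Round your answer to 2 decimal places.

3.38

n = 8, Σx = 41, Σy = 93.8, Σxy = 615.7, Σx² = 293
Sxx = Σx² − (Σx)²/n = 293 − 210.125 = 82.875
Sxy = Σxy − (Σx)(Σy)/n = 615.7 − 480.725 = 134.975
b = Sxy/Sxx = 134.975/82.875 = 1.628658
a = ȳ − b·x̄ = 11.725 − 1.628658·5.125 = 3.378130
ŷ(0) = a + b·0 = 3.378130 + 1.628658·0 = 3.378130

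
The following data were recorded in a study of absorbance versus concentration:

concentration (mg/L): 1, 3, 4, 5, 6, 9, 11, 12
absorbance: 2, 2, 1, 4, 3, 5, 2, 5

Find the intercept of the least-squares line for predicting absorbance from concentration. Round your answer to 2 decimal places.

n = 8, Σx = 51, Σy = 24, Σxy = 177, Σx² = 433
Sxx = Σx² − (Σx)²/n = 433 − 325.125 = 107.875
Sxy = Σxy − (Σx)(Σy)/n = 177 − 153 = 24
b = Sxy/Sxx = 24/107.875 = 0.222480
a = ȳ − b·x̄ = 3 − 0.222480·6.375 = 1.581692

1.58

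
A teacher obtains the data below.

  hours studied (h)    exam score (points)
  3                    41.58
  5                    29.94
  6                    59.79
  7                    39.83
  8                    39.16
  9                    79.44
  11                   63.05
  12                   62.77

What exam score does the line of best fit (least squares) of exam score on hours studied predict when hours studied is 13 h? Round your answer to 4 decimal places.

70.3210

n = 8, Σx = 61, Σy = 415.56, Σxy = 3387.02, Σx² = 529
Sxx = Σx² − (Σx)²/n = 529 − 465.125 = 63.875
Sxy = Σxy − (Σx)(Σy)/n = 3387.02 − 3168.645 = 218.375
b = Sxy/Sxx = 218.375/63.875 = 3.418787
a = ȳ − b·x̄ = 51.945 − 3.418787·7.625 = 25.876751
ŷ(13) = a + b·13 = 25.876751 + 3.418787·13 = 70.320978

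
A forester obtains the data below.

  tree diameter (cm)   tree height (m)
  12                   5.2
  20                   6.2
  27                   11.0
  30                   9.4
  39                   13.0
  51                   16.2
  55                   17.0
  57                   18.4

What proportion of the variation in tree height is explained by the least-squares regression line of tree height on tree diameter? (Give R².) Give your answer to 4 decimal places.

n = 8, Σx = 291, Σy = 96.4, Σxy = 4082.4, Σx² = 12569, Σy² = 1333.84
Sxx = Σx² − (Σx)²/n = 12569 − 10585.125 = 1983.875
Sxy = Σxy − (Σx)(Σy)/n = 4082.4 − 3506.55 = 575.85
Syy = Σy² − (Σy)²/n = 1333.84 − 1161.62 = 172.22
R² = Sxy²/(Sxx·Syy) = (575.85)²/(1983.875·172.22) = 0.970557

0.9706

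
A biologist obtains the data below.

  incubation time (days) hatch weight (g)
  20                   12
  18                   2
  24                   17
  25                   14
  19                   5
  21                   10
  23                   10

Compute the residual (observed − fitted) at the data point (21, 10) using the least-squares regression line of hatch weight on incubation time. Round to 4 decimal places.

0.7089

n = 7, Σx = 150, Σy = 70, Σxy = 1569, Σx² = 3256
Sxx = Σx² − (Σx)²/n = 3256 − 3214.285714 = 41.714286
Sxy = Σxy − (Σx)(Σy)/n = 1569 − 1500 = 69
b = Sxy/Sxx = 69/41.714286 = 1.654110
a = ȳ − b·x̄ = 10 − 1.654110·21.428571 = -25.445205
ŷ(21) = -25.445205 + 1.654110·21 = 9.291096
residual = y − ŷ = 10 − 9.291096 = 0.708904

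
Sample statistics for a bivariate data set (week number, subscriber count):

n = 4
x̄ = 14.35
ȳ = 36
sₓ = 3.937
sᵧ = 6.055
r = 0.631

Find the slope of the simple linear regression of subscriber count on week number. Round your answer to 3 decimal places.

b = r · sᵧ/sₓ = 0.631 · 6.055/3.937 = 0.970461

0.970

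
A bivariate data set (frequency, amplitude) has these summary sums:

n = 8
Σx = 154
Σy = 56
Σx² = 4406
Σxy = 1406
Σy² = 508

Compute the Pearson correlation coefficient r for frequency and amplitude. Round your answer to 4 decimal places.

Sxx = Σx² − (Σx)²/n = 4406 − 2964.5 = 1441.5
Sxy = Σxy − (Σx)(Σy)/n = 1406 − 1078 = 328
Syy = Σy² − (Σy)²/n = 508 − 392 = 116
r = Sxy/√(Sxx·Syy) = 328/√(167214) = 328/408.918085 = 0.802117

0.8021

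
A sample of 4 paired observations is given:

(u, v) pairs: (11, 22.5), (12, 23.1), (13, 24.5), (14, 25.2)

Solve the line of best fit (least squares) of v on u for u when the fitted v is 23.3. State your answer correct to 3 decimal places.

11.947

n = 4, Σx = 50, Σy = 95.3, Σxy = 1196, Σx² = 630
Sxx = Σx² − (Σx)²/n = 630 − 625 = 5
Sxy = Σxy − (Σx)(Σy)/n = 1196 − 1191.25 = 4.75
b = Sxy/Sxx = 4.75/5 = 0.95
a = ȳ − b·x̄ = 23.825 − 0.95·12.5 = 11.95
Set a + b·x = 23.3: x = (23.3 − 11.95) / 0.95 = 11.947368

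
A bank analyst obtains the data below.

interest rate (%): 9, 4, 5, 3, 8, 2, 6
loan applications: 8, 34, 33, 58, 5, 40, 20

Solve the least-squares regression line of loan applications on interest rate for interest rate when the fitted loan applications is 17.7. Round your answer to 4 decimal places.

n = 7, Σx = 37, Σy = 198, Σxy = 787, Σx² = 235
Sxx = Σx² − (Σx)²/n = 235 − 195.571429 = 39.428571
Sxy = Σxy − (Σx)(Σy)/n = 787 − 1046.571429 = -259.571429
b = Sxy/Sxx = -259.571429/39.428571 = -6.583333
a = ȳ − b·x̄ = 28.285714 − (-6.583333)·5.285714 = 63.083333
Set a + b·x = 17.7: x = (17.7 − 63.083333) / (-6.583333) = 6.893671

6.8937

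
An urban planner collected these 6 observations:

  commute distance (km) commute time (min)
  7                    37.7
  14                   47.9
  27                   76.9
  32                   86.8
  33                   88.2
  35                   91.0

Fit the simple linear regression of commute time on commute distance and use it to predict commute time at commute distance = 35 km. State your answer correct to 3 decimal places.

91.953

n = 6, Σx = 148, Σy = 428.5, Σxy = 11884, Σx² = 4312
Sxx = Σx² − (Σx)²/n = 4312 − 3650.666667 = 661.333333
Sxy = Σxy − (Σx)(Σy)/n = 11884 − 10569.666667 = 1314.333333
b = Sxy/Sxx = 1314.333333/661.333333 = 1.987399
a = ȳ − b·x̄ = 71.416667 − 1.987399·24.666667 = 22.394153
ŷ(35) = a + b·35 = 22.394153 + 1.987399·35 = 91.953125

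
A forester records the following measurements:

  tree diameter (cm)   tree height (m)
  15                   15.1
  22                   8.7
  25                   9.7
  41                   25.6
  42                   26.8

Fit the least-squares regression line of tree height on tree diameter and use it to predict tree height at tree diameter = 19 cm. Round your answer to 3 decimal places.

n = 5, Σx = 145, Σy = 85.9, Σxy = 2835.6, Σx² = 4779
Sxx = Σx² − (Σx)²/n = 4779 − 4205 = 574
Sxy = Σxy − (Σx)(Σy)/n = 2835.6 − 2491.1 = 344.5
b = Sxy/Sxx = 344.5/574 = 0.600174
a = ȳ − b·x̄ = 17.18 − 0.600174·29 = -0.225052
ŷ(19) = a + b·19 = -0.225052 + 0.600174·19 = 11.178258

11.178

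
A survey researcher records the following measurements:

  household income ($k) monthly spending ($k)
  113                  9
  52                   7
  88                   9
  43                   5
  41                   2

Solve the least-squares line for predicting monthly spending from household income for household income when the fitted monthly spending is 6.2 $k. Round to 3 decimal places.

64.825

n = 5, Σx = 337, Σy = 32, Σxy = 2470, Σx² = 26747
Sxx = Σx² − (Σx)²/n = 26747 − 22713.8 = 4033.2
Sxy = Σxy − (Σx)(Σy)/n = 2470 − 2156.8 = 313.2
b = Sxy/Sxx = 313.2/4033.2 = 0.077655
a = ȳ − b·x̄ = 6.4 − 0.077655·67.4 = 1.166022
Set a + b·x = 6.2: x = (6.2 − 1.166022) / 0.077655 = 64.824521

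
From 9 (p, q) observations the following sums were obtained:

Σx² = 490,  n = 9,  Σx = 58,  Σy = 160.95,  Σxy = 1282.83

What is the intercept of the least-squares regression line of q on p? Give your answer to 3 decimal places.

Sxx = Σx² − (Σx)²/n = 490 − 373.777778 = 116.222222
Sxy = Σxy − (Σx)(Σy)/n = 1282.83 − 1037.233333 = 245.596667
b = Sxy/Sxx = 245.596667/116.222222 = 2.113164
a = ȳ − b·x̄ = 17.883333 − 2.113164·6.444444 = 4.265163

4.265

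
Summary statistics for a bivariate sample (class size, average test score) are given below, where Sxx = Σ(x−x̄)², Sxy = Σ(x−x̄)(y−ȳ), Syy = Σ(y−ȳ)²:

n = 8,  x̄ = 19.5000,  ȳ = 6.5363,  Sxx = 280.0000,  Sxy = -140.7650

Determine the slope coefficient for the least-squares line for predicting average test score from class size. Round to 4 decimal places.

-0.5027

b = Sxy/Sxx = -140.765/280 = -0.502732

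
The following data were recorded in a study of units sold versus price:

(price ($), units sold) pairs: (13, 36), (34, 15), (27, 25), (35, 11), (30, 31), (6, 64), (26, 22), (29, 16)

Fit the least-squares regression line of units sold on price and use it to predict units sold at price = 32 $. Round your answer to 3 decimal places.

n = 8, Σx = 200, Σy = 220, Σxy = 4388, Σx² = 5732
Sxx = Σx² − (Σx)²/n = 5732 − 5000 = 732
Sxy = Σxy − (Σx)(Σy)/n = 4388 − 5500 = -1112
b = Sxy/Sxx = -1112/732 = -1.519126
a = ȳ − b·x̄ = 27.5 − (-1.519126)·25 = 65.478142
ŷ(32) = a + b·32 = 65.478142 + (-1.519126)·32 = 16.866120

16.866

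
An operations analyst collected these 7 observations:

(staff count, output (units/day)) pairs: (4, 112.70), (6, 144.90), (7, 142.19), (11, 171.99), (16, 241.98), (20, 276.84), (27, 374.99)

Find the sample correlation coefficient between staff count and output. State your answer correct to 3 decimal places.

0.994

n = 7, Σx = 91, Σy = 1465.59, Σxy = 23740.63, Σx² = 1607, Σy² = 359308.0623
Sxx = Σx² − (Σx)²/n = 1607 − 1183 = 424
Sxy = Σxy − (Σx)(Σy)/n = 23740.63 − 19052.67 = 4687.96
Syy = Σy² − (Σy)²/n = 359308.0623 − 306850.5783 = 52457.484
r = Sxy/√(Sxx·Syy) = 4687.96/√(22241973.216) = 4687.96/4716.139652 = 0.994025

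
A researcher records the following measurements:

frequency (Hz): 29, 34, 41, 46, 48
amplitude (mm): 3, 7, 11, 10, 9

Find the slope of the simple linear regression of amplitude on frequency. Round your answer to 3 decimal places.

0.327

n = 5, Σx = 198, Σy = 40, Σxy = 1668, Σx² = 8098
Sxx = Σx² − (Σx)²/n = 8098 − 7840.8 = 257.2
Sxy = Σxy − (Σx)(Σy)/n = 1668 − 1584 = 84
b = Sxy/Sxx = 84/257.2 = 0.326594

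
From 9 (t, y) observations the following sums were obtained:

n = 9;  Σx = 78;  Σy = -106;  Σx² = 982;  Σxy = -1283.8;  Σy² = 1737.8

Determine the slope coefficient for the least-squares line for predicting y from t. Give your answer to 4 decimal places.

Sxx = Σx² − (Σx)²/n = 982 − 676 = 306
Sxy = Σxy − (Σx)(Σy)/n = -1283.8 − (-918.666667) = -365.133333
b = Sxy/Sxx = -365.133333/306 = -1.193246

-1.1932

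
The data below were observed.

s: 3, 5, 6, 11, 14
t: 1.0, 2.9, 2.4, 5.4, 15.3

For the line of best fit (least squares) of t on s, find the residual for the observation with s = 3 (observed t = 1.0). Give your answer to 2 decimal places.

1.10

n = 5, Σx = 39, Σy = 27, Σxy = 305.5, Σx² = 387
Sxx = Σx² − (Σx)²/n = 387 − 304.2 = 82.8
Sxy = Σxy − (Σx)(Σy)/n = 305.5 − 210.6 = 94.9
b = Sxy/Sxx = 94.9/82.8 = 1.146135
a = ȳ − b·x̄ = 5.4 − 1.146135·7.8 = -3.539855
ŷ(3) = -3.539855 + 1.146135·3 = -0.101449
residual = y − ŷ = 1.0 − (-0.101449) = 1.101449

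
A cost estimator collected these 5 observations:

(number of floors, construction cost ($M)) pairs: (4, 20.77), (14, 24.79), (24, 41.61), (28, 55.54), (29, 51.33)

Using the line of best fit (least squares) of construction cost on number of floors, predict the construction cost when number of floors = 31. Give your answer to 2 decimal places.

54.40

n = 5, Σx = 99, Σy = 194.04, Σxy = 4472.47, Σx² = 2413
Sxx = Σx² − (Σx)²/n = 2413 − 1960.2 = 452.8
Sxy = Σxy − (Σx)(Σy)/n = 4472.47 − 3841.992 = 630.478
b = Sxy/Sxx = 630.478/452.8 = 1.392398
a = ȳ − b·x̄ = 38.808 − 1.392398·19.8 = 11.238511
ŷ(31) = a + b·31 = 11.238511 + 1.392398·31 = 54.402862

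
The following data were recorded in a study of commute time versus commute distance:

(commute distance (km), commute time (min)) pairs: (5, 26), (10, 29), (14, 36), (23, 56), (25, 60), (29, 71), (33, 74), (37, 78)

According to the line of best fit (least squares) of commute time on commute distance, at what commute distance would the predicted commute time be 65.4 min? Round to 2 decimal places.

28.41

n = 8, Σx = 176, Σy = 430, Σxy = 11099, Σx² = 4774
Sxx = Σx² − (Σx)²/n = 4774 − 3872 = 902
Sxy = Σxy − (Σx)(Σy)/n = 11099 − 9460 = 1639
b = Sxy/Sxx = 1639/902 = 1.817073
a = ȳ − b·x̄ = 53.75 − 1.817073·22 = 13.774390
Set a + b·x = 65.4: x = (65.4 − 13.774390) / 1.817073 = 28.411409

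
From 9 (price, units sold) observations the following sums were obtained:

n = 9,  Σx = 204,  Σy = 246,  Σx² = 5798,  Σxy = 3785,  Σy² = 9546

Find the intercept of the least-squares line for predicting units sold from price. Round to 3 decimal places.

61.913

Sxx = Σx² − (Σx)²/n = 5798 − 4624 = 1174
Sxy = Σxy − (Σx)(Σy)/n = 3785 − 5576 = -1791
b = Sxy/Sxx = -1791/1174 = -1.525554
a = ȳ − b·x̄ = 27.333333 − (-1.525554)·22.666667 = 61.912550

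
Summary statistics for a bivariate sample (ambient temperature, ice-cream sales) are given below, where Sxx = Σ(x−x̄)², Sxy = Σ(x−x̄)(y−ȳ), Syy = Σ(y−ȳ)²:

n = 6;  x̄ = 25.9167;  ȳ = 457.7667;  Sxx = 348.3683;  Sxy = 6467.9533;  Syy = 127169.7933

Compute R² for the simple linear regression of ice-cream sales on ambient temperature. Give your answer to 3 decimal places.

0.944

R² = Sxy²/(Sxx·Syy) = (6467.9533)²/(348.3683·127169.7933) = 0.944303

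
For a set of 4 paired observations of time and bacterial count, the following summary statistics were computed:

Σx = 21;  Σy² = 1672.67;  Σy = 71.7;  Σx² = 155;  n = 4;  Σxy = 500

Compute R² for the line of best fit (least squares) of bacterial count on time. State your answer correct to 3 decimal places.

0.881

Sxx = Σx² − (Σx)²/n = 155 − 110.25 = 44.75
Sxy = Σxy − (Σx)(Σy)/n = 500 − 376.425 = 123.575
Syy = Σy² − (Σy)²/n = 1672.67 − 1285.2225 = 387.4475
R² = Sxy²/(Sxx·Syy) = (123.575)²/(44.75·387.4475) = 0.880755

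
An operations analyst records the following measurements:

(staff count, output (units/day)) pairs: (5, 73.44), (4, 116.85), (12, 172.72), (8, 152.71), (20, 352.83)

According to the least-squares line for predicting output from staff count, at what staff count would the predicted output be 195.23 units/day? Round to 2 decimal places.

11.16

n = 5, Σx = 49, Σy = 868.55, Σxy = 11185.52, Σx² = 649
Sxx = Σx² − (Σx)²/n = 649 − 480.2 = 168.8
Sxy = Σxy − (Σx)(Σy)/n = 11185.52 − 8511.79 = 2673.73
b = Sxy/Sxx = 2673.73/168.8 = 15.839633
a = ȳ − b·x̄ = 173.71 − 15.839633·9.8 = 18.481600
Set a + b·x = 195.23: x = (195.23 − 18.481600) / 15.839633 = 11.158617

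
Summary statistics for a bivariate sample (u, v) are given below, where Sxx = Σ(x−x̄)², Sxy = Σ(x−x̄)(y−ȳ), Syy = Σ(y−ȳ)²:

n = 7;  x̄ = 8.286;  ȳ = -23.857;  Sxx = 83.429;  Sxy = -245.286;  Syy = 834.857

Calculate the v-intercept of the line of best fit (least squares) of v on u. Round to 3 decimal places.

b = Sxy/Sxx = -245.286/83.429 = -2.940057
a = ȳ − b·x̄ = -23.857 − (-2.940057)·8.286 = 0.504311

0.504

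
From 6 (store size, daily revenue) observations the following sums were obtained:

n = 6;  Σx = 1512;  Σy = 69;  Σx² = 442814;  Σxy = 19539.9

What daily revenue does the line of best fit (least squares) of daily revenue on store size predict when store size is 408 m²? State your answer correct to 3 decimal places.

16.933

Sxx = Σx² − (Σx)²/n = 442814 − 381024 = 61790
Sxy = Σxy − (Σx)(Σy)/n = 19539.9 − 17388 = 2151.9
b = Sxy/Sxx = 2151.9/61790 = 0.034826
a = ȳ − b·x̄ = 11.5 − 0.034826·252 = 2.723842
ŷ(408) = a + b·408 = 2.723842 + 0.034826·408 = 16.932860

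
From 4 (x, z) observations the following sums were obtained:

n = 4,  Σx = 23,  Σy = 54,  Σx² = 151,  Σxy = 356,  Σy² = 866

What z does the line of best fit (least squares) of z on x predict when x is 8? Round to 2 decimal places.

18.96

Sxx = Σx² − (Σx)²/n = 151 − 132.25 = 18.75
Sxy = Σxy − (Σx)(Σy)/n = 356 − 310.5 = 45.5
b = Sxy/Sxx = 45.5/18.75 = 2.426667
a = ȳ − b·x̄ = 13.5 − 2.426667·5.75 = -0.453333
ŷ(8) = a + b·8 = -0.453333 + 2.426667·8 = 18.96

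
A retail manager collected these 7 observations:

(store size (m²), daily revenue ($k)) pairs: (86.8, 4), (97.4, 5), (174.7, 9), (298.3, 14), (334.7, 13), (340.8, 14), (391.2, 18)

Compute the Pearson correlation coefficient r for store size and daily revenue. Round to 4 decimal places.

n = 7, Σx = 1723.9, Σy = 77, Σxy = 22746.6, Σx² = 517730.15, Σy² = 1007
Sxx = Σx² − (Σx)²/n = 517730.15 − 424547.315714 = 93182.834286
Sxy = Σxy − (Σx)(Σy)/n = 22746.6 − 18962.9 = 3783.7
Syy = Σy² − (Σy)²/n = 1007 − 847 = 160
r = Sxy/√(Sxx·Syy) = 3783.7/√(14909253.485714) = 3783.7/3861.250249 = 0.979916

0.9799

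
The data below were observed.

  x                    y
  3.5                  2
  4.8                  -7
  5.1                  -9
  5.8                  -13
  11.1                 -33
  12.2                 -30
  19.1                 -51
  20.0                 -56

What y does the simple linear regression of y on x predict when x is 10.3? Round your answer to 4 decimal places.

n = 8, Σx = 81.6, Σy = -197, Σxy = -2974.3, Σx² = 1131.8
Sxx = Σx² − (Σx)²/n = 1131.8 − 832.32 = 299.48
Sxy = Σxy − (Σx)(Σy)/n = -2974.3 − (-2009.4) = -964.9
b = Sxy/Sxx = -964.9/299.48 = -3.221918
a = ȳ − b·x̄ = -24.625 − (-3.221918)·10.2 = 8.238564
ŷ(10.3) = a + b·10.3 = 8.238564 + (-3.221918)·10.3 = -24.947192

-24.9472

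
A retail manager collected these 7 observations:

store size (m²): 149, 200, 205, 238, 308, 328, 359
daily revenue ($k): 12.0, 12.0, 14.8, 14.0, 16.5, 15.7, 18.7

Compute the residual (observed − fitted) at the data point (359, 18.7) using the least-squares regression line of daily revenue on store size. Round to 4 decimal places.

0.9308

n = 7, Σx = 1787, Σy = 103.7, Σxy = 27498.9, Σx² = 492199
Sxx = Σx² − (Σx)²/n = 492199 − 456195.571429 = 36003.428571
Sxy = Σxy − (Σx)(Σy)/n = 27498.9 − 26473.128571 = 1025.771429
b = Sxy/Sxx = 1025.771429/36003.428571 = 0.028491
a = ȳ − b·x̄ = 14.814286 − 0.028491·255.285714 = 7.540956
ŷ(359) = 7.540956 + 0.028491·359 = 17.769203
residual = y − ŷ = 18.7 − 17.769203 = 0.930797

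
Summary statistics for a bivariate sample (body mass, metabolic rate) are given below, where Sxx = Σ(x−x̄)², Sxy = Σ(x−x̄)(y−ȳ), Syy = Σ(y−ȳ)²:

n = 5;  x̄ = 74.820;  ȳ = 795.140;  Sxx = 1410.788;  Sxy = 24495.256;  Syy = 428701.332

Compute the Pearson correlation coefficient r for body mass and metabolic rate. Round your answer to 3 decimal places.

0.996

r = Sxy/√(Sxx·Syy) = 24495.256/√(604806694.769616) = 24495.256/24592.817951 = 0.996033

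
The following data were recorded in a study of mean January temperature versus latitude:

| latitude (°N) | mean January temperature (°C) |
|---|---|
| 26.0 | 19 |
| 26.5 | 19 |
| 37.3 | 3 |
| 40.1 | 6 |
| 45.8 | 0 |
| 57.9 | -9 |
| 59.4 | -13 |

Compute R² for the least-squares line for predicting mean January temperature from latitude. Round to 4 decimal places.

n = 7, Σx = 293, Σy = 25, Σxy = 56.7, Σx² = 13355.96, Σy² = 1017
Sxx = Σx² − (Σx)²/n = 13355.96 − 12264.142857 = 1091.817143
Sxy = Σxy − (Σx)(Σy)/n = 56.7 − 1046.428571 = -989.728571
Syy = Σy² − (Σy)²/n = 1017 − 89.285714 = 927.714286
R² = Sxy²/(Sxx·Syy) = (-989.728571)²/(1091.817143·927.714286) = 0.967093

0.9671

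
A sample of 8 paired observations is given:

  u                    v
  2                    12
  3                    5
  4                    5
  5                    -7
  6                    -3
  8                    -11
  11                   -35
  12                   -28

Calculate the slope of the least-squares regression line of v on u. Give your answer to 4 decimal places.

n = 8, Σx = 51, Σy = -62, Σxy = -803, Σx² = 419
Sxx = Σx² − (Σx)²/n = 419 − 325.125 = 93.875
Sxy = Σxy − (Σx)(Σy)/n = -803 − (-395.25) = -407.75
b = Sxy/Sxx = -407.75/93.875 = -4.343542

-4.3435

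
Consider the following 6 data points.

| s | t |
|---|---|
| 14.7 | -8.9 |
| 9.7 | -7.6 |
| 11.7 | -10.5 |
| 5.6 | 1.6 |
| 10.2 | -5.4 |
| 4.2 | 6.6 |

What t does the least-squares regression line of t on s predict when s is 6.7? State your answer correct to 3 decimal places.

0.158

n = 6, Σx = 56.1, Σy = -24.2, Σxy = -345.8, Σx² = 600.11
Sxx = Σx² − (Σx)²/n = 600.11 − 524.535 = 75.575
Sxy = Σxy − (Σx)(Σy)/n = -345.8 − (-226.27) = -119.53
b = Sxy/Sxx = -119.53/75.575 = -1.581608
a = ȳ − b·x̄ = -4.033333 − (-1.581608)·9.35 = 10.754698
ŷ(6.7) = a + b·6.7 = 10.754698 + (-1.581608)·6.7 = 0.157927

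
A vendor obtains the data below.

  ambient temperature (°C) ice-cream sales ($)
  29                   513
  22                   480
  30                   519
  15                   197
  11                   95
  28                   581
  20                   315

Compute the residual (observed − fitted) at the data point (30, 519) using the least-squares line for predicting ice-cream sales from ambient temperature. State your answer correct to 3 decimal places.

n = 7, Σx = 155, Σy = 2700, Σxy = 67575, Σx² = 3755
Sxx = Σx² − (Σx)²/n = 3755 − 3432.142857 = 322.857143
Sxy = Σxy − (Σx)(Σy)/n = 67575 − 59785.714286 = 7789.285714
b = Sxy/Sxx = 7789.285714/322.857143 = 24.126106
a = ȳ − b·x̄ = 385.714286 − 24.126106·22.142857 = -148.506637
ŷ(30) = -148.506637 + 24.126106·30 = 575.276549
residual = y − ŷ = 519 − 575.276549 = -56.276549

-56.277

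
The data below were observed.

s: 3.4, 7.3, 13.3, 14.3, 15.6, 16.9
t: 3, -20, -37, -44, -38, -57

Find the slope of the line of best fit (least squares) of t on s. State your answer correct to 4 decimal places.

-3.8337

n = 6, Σx = 70.8, Σy = -193, Σxy = -2813.2, Σx² = 975.2
Sxx = Σx² − (Σx)²/n = 975.2 − 835.44 = 139.76
Sxy = Σxy − (Σx)(Σy)/n = -2813.2 − (-2277.4) = -535.8
b = Sxy/Sxx = -535.8/139.76 = -3.833715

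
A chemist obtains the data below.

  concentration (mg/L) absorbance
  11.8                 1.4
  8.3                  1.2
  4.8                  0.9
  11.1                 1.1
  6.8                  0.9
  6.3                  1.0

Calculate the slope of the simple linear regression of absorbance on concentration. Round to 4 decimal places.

0.0581

n = 6, Σx = 49.1, Σy = 6.5, Σxy = 55.43, Σx² = 440.31
Sxx = Σx² − (Σx)²/n = 440.31 − 401.801667 = 38.508333
Sxy = Σxy − (Σx)(Σy)/n = 55.43 − 53.191667 = 2.238333
b = Sxy/Sxx = 2.238333/38.508333 = 0.058126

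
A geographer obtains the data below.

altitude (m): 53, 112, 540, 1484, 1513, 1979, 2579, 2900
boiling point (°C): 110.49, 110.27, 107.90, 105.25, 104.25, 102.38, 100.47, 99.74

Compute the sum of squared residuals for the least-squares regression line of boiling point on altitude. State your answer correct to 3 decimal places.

1.158

n = 8, Σx = 11160, Σy = 840.75, Σxy = 1141361.61, Σx² = 23776060, Σy² = 88479.5009
Sxx = Σx² − (Σx)²/n = 23776060 − 15568200 = 8207860
Sxy = Σxy − (Σx)(Σy)/n = 1141361.61 − 1172846.25 = -31484.64
Syy = Σy² − (Σy)²/n = 88479.5009 − 88357.570312 = 121.930588
b = Sxy/Sxx = -31484.64/8207860 = -0.003836
SSE = Syy − b·Sxy = 121.930588 − (-0.003836)·(-31484.64) = 1.158236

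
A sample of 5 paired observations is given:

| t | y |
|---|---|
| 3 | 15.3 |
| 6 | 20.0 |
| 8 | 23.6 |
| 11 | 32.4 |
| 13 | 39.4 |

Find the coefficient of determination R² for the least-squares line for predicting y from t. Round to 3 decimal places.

n = 5, Σx = 41, Σy = 130.7, Σxy = 1223.3, Σx² = 399, Σy² = 3793.17
Sxx = Σx² − (Σx)²/n = 399 − 336.2 = 62.8
Sxy = Σxy − (Σx)(Σy)/n = 1223.3 − 1071.74 = 151.56
Syy = Σy² − (Σy)²/n = 3793.17 − 3416.498 = 376.672
R² = Sxy²/(Sxx·Syy) = (151.56)²/(62.8·376.672) = 0.971060

0.971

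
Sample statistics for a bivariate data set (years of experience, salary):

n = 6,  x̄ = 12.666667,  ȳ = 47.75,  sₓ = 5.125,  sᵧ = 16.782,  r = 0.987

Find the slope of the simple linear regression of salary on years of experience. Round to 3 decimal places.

b = r · sᵧ/sₓ = 0.987 · 16.782/5.125 = 3.231968

3.232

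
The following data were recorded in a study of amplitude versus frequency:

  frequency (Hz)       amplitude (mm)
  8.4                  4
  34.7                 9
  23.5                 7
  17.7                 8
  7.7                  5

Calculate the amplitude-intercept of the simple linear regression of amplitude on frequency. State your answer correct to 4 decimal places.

n = 5, Σx = 92, Σy = 33, Σxy = 690.5, Σx² = 2199.48
Sxx = Σx² − (Σx)²/n = 2199.48 − 1692.8 = 506.68
Sxy = Σxy − (Σx)(Σy)/n = 690.5 − 607.2 = 83.3
b = Sxy/Sxx = 83.3/506.68 = 0.164404
a = ȳ − b·x̄ = 6.6 − 0.164404·18.4 = 3.574974

3.5750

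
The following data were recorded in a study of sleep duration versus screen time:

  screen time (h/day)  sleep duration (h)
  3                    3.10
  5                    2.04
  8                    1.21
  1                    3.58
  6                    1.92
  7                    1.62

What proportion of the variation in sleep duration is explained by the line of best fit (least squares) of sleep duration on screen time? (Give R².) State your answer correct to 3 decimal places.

n = 6, Σx = 30, Σy = 13.47, Σxy = 55.62, Σx² = 184, Σy² = 34.3629
Sxx = Σx² − (Σx)²/n = 184 − 150 = 34
Sxy = Σxy − (Σx)(Σy)/n = 55.62 − 67.35 = -11.73
Syy = Σy² − (Σy)²/n = 34.3629 − 30.24015 = 4.12275
R² = Sxy²/(Sxx·Syy) = (-11.73)²/(34·4.12275) = 0.981590

0.982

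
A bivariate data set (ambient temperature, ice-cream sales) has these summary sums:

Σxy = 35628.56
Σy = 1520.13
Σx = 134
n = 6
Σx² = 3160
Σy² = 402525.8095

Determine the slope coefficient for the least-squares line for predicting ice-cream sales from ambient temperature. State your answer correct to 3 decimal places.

Sxx = Σx² − (Σx)²/n = 3160 − 2992.666667 = 167.333333
Sxy = Σxy − (Σx)(Σy)/n = 35628.56 − 33949.57 = 1678.99
b = Sxy/Sxx = 1678.99/167.333333 = 10.033805

10.034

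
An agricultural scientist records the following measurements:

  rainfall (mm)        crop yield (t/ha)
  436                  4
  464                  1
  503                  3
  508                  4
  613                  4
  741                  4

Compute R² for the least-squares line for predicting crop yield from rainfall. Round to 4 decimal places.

0.1674

n = 6, Σx = 3265, Σy = 20, Σxy = 11165, Σx² = 1841315, Σy² = 74
Sxx = Σx² − (Σx)²/n = 1841315 − 1776704.166667 = 64610.833333
Sxy = Σxy − (Σx)(Σy)/n = 11165 − 10883.333333 = 281.666667
Syy = Σy² − (Σy)²/n = 74 − 66.666667 = 7.333333
R² = Sxy²/(Sxx·Syy) = (281.666667)²/(64610.833333·7.333333) = 0.167442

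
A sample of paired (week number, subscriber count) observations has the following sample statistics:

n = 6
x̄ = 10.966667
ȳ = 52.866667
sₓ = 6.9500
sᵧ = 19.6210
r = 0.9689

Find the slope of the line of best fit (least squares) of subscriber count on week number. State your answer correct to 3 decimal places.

2.735

b = r · sᵧ/sₓ = 0.9689 · 19.621/6.95 = 2.735365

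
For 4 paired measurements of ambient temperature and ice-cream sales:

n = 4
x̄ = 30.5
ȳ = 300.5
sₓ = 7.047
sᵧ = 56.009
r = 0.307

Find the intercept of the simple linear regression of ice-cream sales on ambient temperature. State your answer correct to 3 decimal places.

226.080

b = r · sᵧ/sₓ = 0.307 · 56.009/7.047 = 2.440012
a = ȳ − b·x̄ = 300.5 − 2.440012·30.5 = 226.079641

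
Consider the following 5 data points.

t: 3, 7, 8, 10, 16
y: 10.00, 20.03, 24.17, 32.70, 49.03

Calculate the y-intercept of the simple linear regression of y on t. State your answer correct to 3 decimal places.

n = 5, Σx = 44, Σy = 135.93, Σxy = 1475.05, Σx² = 478
Sxx = Σx² − (Σx)²/n = 478 − 387.2 = 90.8
Sxy = Σxy − (Σx)(Σy)/n = 1475.05 − 1196.184 = 278.866
b = Sxy/Sxx = 278.866/90.8 = 3.071211
a = ȳ − b·x̄ = 27.186 − 3.071211·8.8 = 0.159339

0.159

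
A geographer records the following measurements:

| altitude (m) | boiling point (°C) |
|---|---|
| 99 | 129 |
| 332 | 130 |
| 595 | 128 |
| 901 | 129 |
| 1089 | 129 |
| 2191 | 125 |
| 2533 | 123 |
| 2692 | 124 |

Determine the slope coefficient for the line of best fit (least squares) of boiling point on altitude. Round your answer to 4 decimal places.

n = 8, Σx = 10432, Σy = 1017, Σxy = 1308043, Σx² = 20935206
Sxx = Σx² − (Σx)²/n = 20935206 − 13603328 = 7331878
Sxy = Σxy − (Σx)(Σy)/n = 1308043 − 1326168 = -18125
b = Sxy/Sxx = -18125/7331878 = -0.002472

-0.0025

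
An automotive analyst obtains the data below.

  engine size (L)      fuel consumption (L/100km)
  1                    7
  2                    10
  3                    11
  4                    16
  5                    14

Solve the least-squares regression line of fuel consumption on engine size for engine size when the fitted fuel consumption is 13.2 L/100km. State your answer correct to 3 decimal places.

n = 5, Σx = 15, Σy = 58, Σxy = 194, Σx² = 55
Sxx = Σx² − (Σx)²/n = 55 − 45 = 10
Sxy = Σxy − (Σx)(Σy)/n = 194 − 174 = 20
b = Sxy/Sxx = 20/10 = 2
a = ȳ − b·x̄ = 11.6 − 2·3 = 5.6
Set a + b·x = 13.2: x = (13.2 − 5.6) / 2 = 3.8

3.800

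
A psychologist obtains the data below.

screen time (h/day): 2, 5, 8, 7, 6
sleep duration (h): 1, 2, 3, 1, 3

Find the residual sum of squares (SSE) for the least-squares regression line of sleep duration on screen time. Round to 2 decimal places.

n = 5, Σx = 28, Σy = 10, Σxy = 61, Σx² = 178, Σy² = 24
Sxx = Σx² − (Σx)²/n = 178 − 156.8 = 21.2
Sxy = Σxy − (Σx)(Σy)/n = 61 − 56 = 5
Syy = Σy² − (Σy)²/n = 24 − 20 = 4
b = Sxy/Sxx = 5/21.2 = 0.235849
SSE = Syy − b·Sxy = 4 − 0.235849·5 = 2.820755

2.82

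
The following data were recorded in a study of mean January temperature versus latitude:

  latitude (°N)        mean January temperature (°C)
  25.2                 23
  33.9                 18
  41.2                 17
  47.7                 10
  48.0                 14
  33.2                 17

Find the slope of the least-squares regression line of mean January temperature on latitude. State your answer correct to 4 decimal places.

-0.4370

n = 6, Σx = 229.2, Σy = 99, Σxy = 3603.6, Σx² = 9163.22
Sxx = Σx² − (Σx)²/n = 9163.22 − 8755.44 = 407.78
Sxy = Σxy − (Σx)(Σy)/n = 3603.6 − 3781.8 = -178.2
b = Sxy/Sxx = -178.2/407.78 = -0.437000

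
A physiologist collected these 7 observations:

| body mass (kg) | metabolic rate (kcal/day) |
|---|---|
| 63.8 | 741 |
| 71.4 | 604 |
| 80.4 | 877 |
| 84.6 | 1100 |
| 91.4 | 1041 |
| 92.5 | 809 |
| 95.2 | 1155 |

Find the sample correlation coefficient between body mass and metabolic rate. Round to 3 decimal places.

n = 7, Σx = 579.3, Σy = 6327, Σxy = 533908.1, Σx² = 48762.97, Σy² = 5965213
Sxx = Σx² − (Σx)²/n = 48762.97 − 47941.212857 = 821.757143
Sxy = Σxy − (Σx)(Σy)/n = 533908.1 − 523604.442857 = 10303.657143
Syy = Σy² − (Σy)²/n = 5965213 − 5718704.142857 = 246508.857143
r = Sxy/√(Sxx·Syy) = 10303.657143/√(202570414.134694) = 10303.657143/14232.723356 = 0.723941

0.724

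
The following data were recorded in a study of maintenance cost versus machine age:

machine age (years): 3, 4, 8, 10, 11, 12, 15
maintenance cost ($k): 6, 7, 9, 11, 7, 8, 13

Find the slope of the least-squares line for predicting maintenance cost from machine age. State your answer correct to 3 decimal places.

n = 7, Σx = 63, Σy = 61, Σxy = 596, Σx² = 679
Sxx = Σx² − (Σx)²/n = 679 − 567 = 112
Sxy = Σxy − (Σx)(Σy)/n = 596 − 549 = 47
b = Sxy/Sxx = 47/112 = 0.419643

0.420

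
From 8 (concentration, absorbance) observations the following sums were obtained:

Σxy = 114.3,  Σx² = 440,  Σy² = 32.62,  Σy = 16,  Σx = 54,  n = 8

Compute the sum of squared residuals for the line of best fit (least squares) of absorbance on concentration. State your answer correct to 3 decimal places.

0.094

Sxx = Σx² − (Σx)²/n = 440 − 364.5 = 75.5
Sxy = Σxy − (Σx)(Σy)/n = 114.3 − 108 = 6.3
Syy = Σy² − (Σy)²/n = 32.62 − 32 = 0.62
b = Sxy/Sxx = 6.3/75.5 = 0.083444
SSE = Syy − b·Sxy = 0.62 − 0.083444·6.3 = 0.094305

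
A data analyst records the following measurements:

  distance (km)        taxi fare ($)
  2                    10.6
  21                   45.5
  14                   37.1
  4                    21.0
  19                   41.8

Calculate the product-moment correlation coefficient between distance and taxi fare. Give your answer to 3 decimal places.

n = 5, Σx = 60, Σy = 156, Σxy = 2374.3, Σx² = 1018, Σy² = 5747.26
Sxx = Σx² − (Σx)²/n = 1018 − 720 = 298
Sxy = Σxy − (Σx)(Σy)/n = 2374.3 − 1872 = 502.3
Syy = Σy² − (Σy)²/n = 5747.26 − 4867.2 = 880.06
r = Sxy/√(Sxx·Syy) = 502.3/√(262257.88) = 502.3/512.111199 = 0.980842

0.981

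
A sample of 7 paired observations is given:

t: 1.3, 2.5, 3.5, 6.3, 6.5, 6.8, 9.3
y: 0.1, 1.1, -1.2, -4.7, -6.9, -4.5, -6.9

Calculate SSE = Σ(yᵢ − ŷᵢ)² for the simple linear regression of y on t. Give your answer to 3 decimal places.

n = 7, Σx = 36.2, Σy = -23, Σxy = -170.55, Σx² = 234.86, Σy² = 140.22
Sxx = Σx² − (Σx)²/n = 234.86 − 187.205714 = 47.654286
Sxy = Σxy − (Σx)(Σy)/n = -170.55 − (-118.942857) = -51.607143
Syy = Σy² − (Σy)²/n = 140.22 − 75.571429 = 64.648571
b = Sxy/Sxx = -51.607143/47.654286 = -1.082949
SSE = Syy − b·Sxy = 64.648571 − (-1.082949)·(-51.607143) = 8.760687

8.761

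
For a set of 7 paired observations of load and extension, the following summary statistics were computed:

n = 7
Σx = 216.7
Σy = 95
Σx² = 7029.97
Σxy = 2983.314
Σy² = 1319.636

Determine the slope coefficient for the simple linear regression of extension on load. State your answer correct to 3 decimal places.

Sxx = Σx² − (Σx)²/n = 7029.97 − 6708.412857 = 321.557143
Sxy = Σxy − (Σx)(Σy)/n = 2983.314 − 2940.928571 = 42.385429
b = Sxy/Sxx = 42.385429/321.557143 = 0.131813

0.132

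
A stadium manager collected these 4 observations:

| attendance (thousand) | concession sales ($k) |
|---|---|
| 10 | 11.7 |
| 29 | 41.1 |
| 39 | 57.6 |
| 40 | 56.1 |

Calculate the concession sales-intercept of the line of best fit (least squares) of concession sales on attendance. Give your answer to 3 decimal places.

n = 4, Σx = 118, Σy = 166.5, Σxy = 5799.3, Σx² = 4062
Sxx = Σx² − (Σx)²/n = 4062 − 3481 = 581
Sxy = Σxy − (Σx)(Σy)/n = 5799.3 − 4911.75 = 887.55
b = Sxy/Sxx = 887.55/581 = 1.527625
a = ȳ − b·x̄ = 41.625 − 1.527625·29.5 = -3.439931

-3.440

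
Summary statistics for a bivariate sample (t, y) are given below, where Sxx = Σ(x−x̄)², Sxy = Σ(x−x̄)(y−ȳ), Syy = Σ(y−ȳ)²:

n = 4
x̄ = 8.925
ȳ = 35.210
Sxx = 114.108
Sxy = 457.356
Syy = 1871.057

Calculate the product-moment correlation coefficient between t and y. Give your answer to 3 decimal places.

0.990

r = Sxy/√(Sxx·Syy) = 457.356/√(213502.572156) = 457.356/462.063385 = 0.989812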